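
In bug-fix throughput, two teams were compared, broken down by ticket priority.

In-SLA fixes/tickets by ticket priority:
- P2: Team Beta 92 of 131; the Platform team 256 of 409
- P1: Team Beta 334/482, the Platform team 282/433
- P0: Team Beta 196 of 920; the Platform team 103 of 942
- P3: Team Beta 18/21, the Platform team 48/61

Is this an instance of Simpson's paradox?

P2: Team Beta 92/131 = 70.2%, the Platform team 256/409 = 62.6% → Team Beta
P1: Team Beta 334/482 = 69.3%, the Platform team 282/433 = 65.1% → Team Beta
P0: Team Beta 196/920 = 21.3%, the Platform team 103/942 = 10.9% → Team Beta
P3: Team Beta 18/21 = 85.7%, the Platform team 48/61 = 78.7% → Team Beta
Overall: Team Beta 640/1554 = 41.2%, the Platform team 689/1845 = 37.3% → Team Beta
Team Beta wins overall and in every ticket group — no reversal.

No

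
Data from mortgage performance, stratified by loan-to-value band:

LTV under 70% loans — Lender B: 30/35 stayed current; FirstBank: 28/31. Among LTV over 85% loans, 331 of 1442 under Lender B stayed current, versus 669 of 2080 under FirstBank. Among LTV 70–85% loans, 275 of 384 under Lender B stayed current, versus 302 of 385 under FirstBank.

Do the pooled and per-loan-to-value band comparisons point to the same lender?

Yes

LTV under 70%: Lender B 30/35 = 85.7%, FirstBank 28/31 = 90.3% → FirstBank
LTV over 85%: Lender B 331/1442 = 23.0%, FirstBank 669/2080 = 32.2% → FirstBank
LTV 70–85%: Lender B 275/384 = 71.6%, FirstBank 302/385 = 78.4% → FirstBank
Overall: Lender B 636/1861 = 34.2%, FirstBank 999/2496 = 40.0% → FirstBank
FirstBank wins overall and in every loan-to-value group — no reversal.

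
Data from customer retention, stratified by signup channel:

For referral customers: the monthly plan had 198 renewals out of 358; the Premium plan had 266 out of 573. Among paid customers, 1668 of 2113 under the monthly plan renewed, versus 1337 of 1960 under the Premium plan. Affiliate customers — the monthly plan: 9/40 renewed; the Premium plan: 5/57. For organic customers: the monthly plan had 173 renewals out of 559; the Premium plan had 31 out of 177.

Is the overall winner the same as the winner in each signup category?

Referral: the monthly plan 198/358 = 55.3%, the Premium plan 266/573 = 46.4% → the monthly plan
Paid: the monthly plan 1668/2113 = 78.9%, the Premium plan 1337/1960 = 68.2% → the monthly plan
Affiliate: the monthly plan 9/40 = 22.5%, the Premium plan 5/57 = 8.8% → the monthly plan
Organic: the monthly plan 173/559 = 30.9%, the Premium plan 31/177 = 17.5% → the monthly plan
Overall: the monthly plan 2048/3070 = 66.7%, the Premium plan 1639/2767 = 59.2% → the monthly plan
The monthly plan wins overall and in every signup group — no reversal.

Yes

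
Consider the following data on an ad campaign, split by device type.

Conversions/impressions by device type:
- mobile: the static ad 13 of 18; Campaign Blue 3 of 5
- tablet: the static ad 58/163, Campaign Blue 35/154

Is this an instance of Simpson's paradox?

Mobile: the static ad 13/18 = 72.2%, Campaign Blue 3/5 = 60.0% → the static ad
Tablet: the static ad 58/163 = 35.6%, Campaign Blue 35/154 = 22.7% → the static ad
Overall: the static ad 71/181 = 39.2%, Campaign Blue 38/159 = 23.9% → the static ad
The static ad wins overall and in every device group — no reversal.

No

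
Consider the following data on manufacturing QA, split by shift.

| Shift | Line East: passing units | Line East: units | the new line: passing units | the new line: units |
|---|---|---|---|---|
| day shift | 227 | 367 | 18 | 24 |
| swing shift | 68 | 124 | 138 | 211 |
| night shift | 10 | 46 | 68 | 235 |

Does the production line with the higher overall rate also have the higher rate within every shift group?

Day shift: Line East 227/367 = 61.9%, the new line 18/24 = 75.0% → the new line
Swing shift: Line East 68/124 = 54.8%, the new line 138/211 = 65.4% → the new line
Night shift: Line East 10/46 = 21.7%, the new line 68/235 = 28.9% → the new line
Overall: Line East 305/537 = 56.8%, the new line 224/470 = 47.7% → Line East
The new line wins each shift group but Line East wins overall — the comparison reverses. The new line's units skew toward night shift, which has a lower base rate.

No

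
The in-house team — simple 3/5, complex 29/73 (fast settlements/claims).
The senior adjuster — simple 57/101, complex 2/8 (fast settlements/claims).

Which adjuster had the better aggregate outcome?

the senior adjuster

Simple: the in-house team 3/5 = 60.0%, the senior adjuster 57/101 = 56.4% → the in-house team
Complex: the in-house team 29/73 = 39.7%, the senior adjuster 2/8 = 25.0% → the in-house team
Overall: the in-house team 32/78 = 41.0%, the senior adjuster 59/109 = 54.1% → the senior adjuster
(The in-house team wins every claim group but the senior adjuster wins overall — the in-house team's claims skew toward the low-rate complex group.)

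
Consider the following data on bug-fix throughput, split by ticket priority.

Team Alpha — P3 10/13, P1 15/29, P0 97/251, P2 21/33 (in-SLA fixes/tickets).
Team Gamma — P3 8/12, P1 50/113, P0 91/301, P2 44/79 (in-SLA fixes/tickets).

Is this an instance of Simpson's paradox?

P3: Team Alpha 10/13 = 76.9%, Team Gamma 8/12 = 66.7% → Team Alpha
P1: Team Alpha 15/29 = 51.7%, Team Gamma 50/113 = 44.2% → Team Alpha
P0: Team Alpha 97/251 = 38.6%, Team Gamma 91/301 = 30.2% → Team Alpha
P2: Team Alpha 21/33 = 63.6%, Team Gamma 44/79 = 55.7% → Team Alpha
Overall: Team Alpha 143/326 = 43.9%, Team Gamma 193/505 = 38.2% → Team Alpha
Team Alpha wins overall and in every ticket group — no reversal.

No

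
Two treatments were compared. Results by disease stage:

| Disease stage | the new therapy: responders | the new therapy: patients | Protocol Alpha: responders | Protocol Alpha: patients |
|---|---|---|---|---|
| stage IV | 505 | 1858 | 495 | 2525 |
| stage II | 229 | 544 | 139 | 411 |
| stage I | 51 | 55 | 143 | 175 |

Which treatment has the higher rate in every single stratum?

the new therapy

Stage IV: the new therapy 505/1858 = 27.2%, Protocol Alpha 495/2525 = 19.6% → the new therapy
Stage II: the new therapy 229/544 = 42.1%, Protocol Alpha 139/411 = 33.8% → the new therapy
Stage I: the new therapy 51/55 = 92.7%, Protocol Alpha 143/175 = 81.7% → the new therapy
The new therapy has the higher rate in all 3 groups.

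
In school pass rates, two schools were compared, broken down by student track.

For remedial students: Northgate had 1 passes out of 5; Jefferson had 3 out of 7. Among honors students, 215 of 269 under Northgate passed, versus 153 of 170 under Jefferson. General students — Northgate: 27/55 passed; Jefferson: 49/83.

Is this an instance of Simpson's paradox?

Remedial: Northgate 1/5 = 20.0%, Jefferson 3/7 = 42.9% → Jefferson
Honors: Northgate 215/269 = 79.9%, Jefferson 153/170 = 90.0% → Jefferson
General: Northgate 27/55 = 49.1%, Jefferson 49/83 = 59.0% → Jefferson
Overall: Northgate 243/329 = 73.9%, Jefferson 205/260 = 78.8% → Jefferson
Jefferson wins overall and in every student group — no reversal.

No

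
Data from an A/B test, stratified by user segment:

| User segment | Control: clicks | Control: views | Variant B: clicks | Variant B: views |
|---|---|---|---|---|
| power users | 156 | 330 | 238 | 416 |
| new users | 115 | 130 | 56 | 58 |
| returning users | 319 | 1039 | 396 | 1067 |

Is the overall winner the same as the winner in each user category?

Power users: Control 156/330 = 47.3%, Variant B 238/416 = 57.2% → Variant B
New users: Control 115/130 = 88.5%, Variant B 56/58 = 96.6% → Variant B
Returning users: Control 319/1039 = 30.7%, Variant B 396/1067 = 37.1% → Variant B
Overall: Control 590/1499 = 39.4%, Variant B 690/1541 = 44.8% → Variant B
Variant B wins overall and in every user group — no reversal.

Yes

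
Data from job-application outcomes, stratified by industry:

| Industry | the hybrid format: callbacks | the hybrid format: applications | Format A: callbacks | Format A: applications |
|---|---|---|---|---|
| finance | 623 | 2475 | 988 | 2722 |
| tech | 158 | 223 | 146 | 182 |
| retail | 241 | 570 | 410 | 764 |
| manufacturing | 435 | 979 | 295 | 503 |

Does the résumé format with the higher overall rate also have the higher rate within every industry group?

Yes

Finance: the hybrid format 623/2475 = 25.2%, Format A 988/2722 = 36.3% → Format A
Tech: the hybrid format 158/223 = 70.9%, Format A 146/182 = 80.2% → Format A
Retail: the hybrid format 241/570 = 42.3%, Format A 410/764 = 53.7% → Format A
Manufacturing: the hybrid format 435/979 = 44.4%, Format A 295/503 = 58.6% → Format A
Overall: the hybrid format 1457/4247 = 34.3%, Format A 1839/4171 = 44.1% → Format A
Format A wins overall and in every industry group — no reversal.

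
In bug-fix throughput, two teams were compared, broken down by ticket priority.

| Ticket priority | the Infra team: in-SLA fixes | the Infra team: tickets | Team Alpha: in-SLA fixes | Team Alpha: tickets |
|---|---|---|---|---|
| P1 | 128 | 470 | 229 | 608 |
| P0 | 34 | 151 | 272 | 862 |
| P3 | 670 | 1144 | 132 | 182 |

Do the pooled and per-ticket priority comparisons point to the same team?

No

P1: the Infra team 128/470 = 27.2%, Team Alpha 229/608 = 37.7% → Team Alpha
P0: the Infra team 34/151 = 22.5%, Team Alpha 272/862 = 31.6% → Team Alpha
P3: the Infra team 670/1144 = 58.6%, Team Alpha 132/182 = 72.5% → Team Alpha
Overall: the Infra team 832/1765 = 47.1%, Team Alpha 633/1652 = 38.3% → the Infra team
Team Alpha wins each ticket group but the Infra team wins overall — the comparison reverses. Team Alpha's tickets skew toward P0, which has a lower base rate.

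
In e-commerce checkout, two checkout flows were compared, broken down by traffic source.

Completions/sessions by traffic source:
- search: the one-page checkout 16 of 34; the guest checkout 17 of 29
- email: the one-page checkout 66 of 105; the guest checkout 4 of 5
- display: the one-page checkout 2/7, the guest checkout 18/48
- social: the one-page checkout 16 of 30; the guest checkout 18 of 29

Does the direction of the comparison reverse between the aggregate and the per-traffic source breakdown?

Yes

Search: the one-page checkout 16/34 = 47.1%, the guest checkout 17/29 = 58.6% → the guest checkout
Email: the one-page checkout 66/105 = 62.9%, the guest checkout 4/5 = 80.0% → the guest checkout
Display: the one-page checkout 2/7 = 28.6%, the guest checkout 18/48 = 37.5% → the guest checkout
Social: the one-page checkout 16/30 = 53.3%, the guest checkout 18/29 = 62.1% → the guest checkout
Overall: the one-page checkout 100/176 = 56.8%, the guest checkout 57/111 = 51.4% → the one-page checkout
The guest checkout wins each traffic group but the one-page checkout wins overall — the comparison reverses. The guest checkout's sessions skew toward display, which has a lower base rate.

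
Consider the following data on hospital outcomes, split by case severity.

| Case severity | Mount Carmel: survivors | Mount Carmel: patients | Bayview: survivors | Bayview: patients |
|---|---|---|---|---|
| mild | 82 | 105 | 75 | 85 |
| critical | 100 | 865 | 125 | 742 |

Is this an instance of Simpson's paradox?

Mild: Mount Carmel 82/105 = 78.1%, Bayview 75/85 = 88.2% → Bayview
Critical: Mount Carmel 100/865 = 11.6%, Bayview 125/742 = 16.8% → Bayview
Overall: Mount Carmel 182/970 = 18.8%, Bayview 200/827 = 24.2% → Bayview
Bayview wins overall and in every case group — no reversal.

No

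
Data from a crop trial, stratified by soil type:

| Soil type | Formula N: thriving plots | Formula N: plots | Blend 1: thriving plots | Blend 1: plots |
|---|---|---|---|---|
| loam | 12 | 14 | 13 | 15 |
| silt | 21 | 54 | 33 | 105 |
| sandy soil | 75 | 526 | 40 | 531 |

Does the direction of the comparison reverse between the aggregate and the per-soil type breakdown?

Loam: Formula N 12/14 = 85.7%, Blend 1 13/15 = 86.7% → Blend 1
Silt: Formula N 21/54 = 38.9%, Blend 1 33/105 = 31.4% → Formula N
Sandy soil: Formula N 75/526 = 14.3%, Blend 1 40/531 = 7.5% → Formula N
Overall: Formula N 108/594 = 18.2%, Blend 1 86/651 = 13.2% → Formula N
Neither sweeps: Formula N wins 2 of 3 groups, Blend 1 wins 1. Formula N wins overall but not every group — no Simpson reversal.

No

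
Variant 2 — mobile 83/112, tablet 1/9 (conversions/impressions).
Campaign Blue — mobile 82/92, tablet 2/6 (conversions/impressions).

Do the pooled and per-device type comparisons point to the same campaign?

Yes

Mobile: Variant 2 83/112 = 74.1%, Campaign Blue 82/92 = 89.1% → Campaign Blue
Tablet: Variant 2 1/9 = 11.1%, Campaign Blue 2/6 = 33.3% → Campaign Blue
Overall: Variant 2 84/121 = 69.4%, Campaign Blue 84/98 = 85.7% → Campaign Blue
Campaign Blue wins overall and in every device group — no reversal.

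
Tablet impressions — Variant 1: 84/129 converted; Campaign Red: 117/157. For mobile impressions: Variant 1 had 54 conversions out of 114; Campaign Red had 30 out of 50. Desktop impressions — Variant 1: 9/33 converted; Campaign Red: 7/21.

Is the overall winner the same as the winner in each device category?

Yes

Tablet: Variant 1 84/129 = 65.1%, Campaign Red 117/157 = 74.5% → Campaign Red
Mobile: Variant 1 54/114 = 47.4%, Campaign Red 30/50 = 60.0% → Campaign Red
Desktop: Variant 1 9/33 = 27.3%, Campaign Red 7/21 = 33.3% → Campaign Red
Overall: Variant 1 147/276 = 53.3%, Campaign Red 154/228 = 67.5% → Campaign Red
Campaign Red wins overall and in every device group — no reversal.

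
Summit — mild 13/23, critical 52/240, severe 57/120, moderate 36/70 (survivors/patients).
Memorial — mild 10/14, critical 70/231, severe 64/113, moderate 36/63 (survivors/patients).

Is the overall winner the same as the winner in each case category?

Mild: Summit 13/23 = 56.5%, Memorial 10/14 = 71.4% → Memorial
Critical: Summit 52/240 = 21.7%, Memorial 70/231 = 30.3% → Memorial
Severe: Summit 57/120 = 47.5%, Memorial 64/113 = 56.6% → Memorial
Moderate: Summit 36/70 = 51.4%, Memorial 36/63 = 57.1% → Memorial
Overall: Summit 158/453 = 34.9%, Memorial 180/421 = 42.8% → Memorial
Memorial wins overall and in every case group — no reversal.

Yes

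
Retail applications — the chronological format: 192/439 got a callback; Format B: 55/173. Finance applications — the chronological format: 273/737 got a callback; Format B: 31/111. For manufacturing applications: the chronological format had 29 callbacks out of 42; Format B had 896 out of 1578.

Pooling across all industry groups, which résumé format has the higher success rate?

Format B

Retail: the chronological format 192/439 = 43.7%, Format B 55/173 = 31.8% → the chronological format
Finance: the chronological format 273/737 = 37.0%, Format B 31/111 = 27.9% → the chronological format
Manufacturing: the chronological format 29/42 = 69.0%, Format B 896/1578 = 56.8% → the chronological format
Overall: the chronological format 494/1218 = 40.6%, Format B 982/1862 = 52.7% → Format B
(The chronological format wins every industry group but Format B wins overall — the chronological format's applications skew toward the low-rate finance group.)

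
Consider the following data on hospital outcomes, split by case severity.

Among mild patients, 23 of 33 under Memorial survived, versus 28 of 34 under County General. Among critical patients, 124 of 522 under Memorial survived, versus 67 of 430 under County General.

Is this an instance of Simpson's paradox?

No

Mild: Memorial 23/33 = 69.7%, County General 28/34 = 82.4% → County General
Critical: Memorial 124/522 = 23.8%, County General 67/430 = 15.6% → Memorial
Overall: Memorial 147/555 = 26.5%, County General 95/464 = 20.5% → Memorial
Neither sweeps: Memorial wins 1 of 2 groups, County General wins 1. Memorial wins overall but not every group — no Simpson reversal.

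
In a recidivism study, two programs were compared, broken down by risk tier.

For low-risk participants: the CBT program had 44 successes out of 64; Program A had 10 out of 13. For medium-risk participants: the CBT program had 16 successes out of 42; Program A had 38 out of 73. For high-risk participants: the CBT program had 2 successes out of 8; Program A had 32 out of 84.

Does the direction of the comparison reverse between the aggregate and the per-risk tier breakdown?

Low-risk: the CBT program 44/64 = 68.8%, Program A 10/13 = 76.9% → Program A
Medium-risk: the CBT program 16/42 = 38.1%, Program A 38/73 = 52.1% → Program A
High-risk: the CBT program 2/8 = 25.0%, Program A 32/84 = 38.1% → Program A
Overall: the CBT program 62/114 = 54.4%, Program A 80/170 = 47.1% → the CBT program
Program A wins each risk group but the CBT program wins overall — the comparison reverses. Program A's participants skew toward high-risk, which has a lower base rate.

Yes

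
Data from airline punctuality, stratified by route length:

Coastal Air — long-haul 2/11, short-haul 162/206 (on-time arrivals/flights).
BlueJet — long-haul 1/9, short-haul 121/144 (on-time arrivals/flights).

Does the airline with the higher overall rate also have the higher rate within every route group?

No

Long-haul: Coastal Air 2/11 = 18.2%, BlueJet 1/9 = 11.1% → Coastal Air
Short-haul: Coastal Air 162/206 = 78.6%, BlueJet 121/144 = 84.0% → BlueJet
Overall: Coastal Air 164/217 = 75.6%, BlueJet 122/153 = 79.7% → BlueJet
Neither sweeps: Coastal Air wins 1 of 2 groups, BlueJet wins 1. BlueJet wins overall but not every group — no Simpson reversal.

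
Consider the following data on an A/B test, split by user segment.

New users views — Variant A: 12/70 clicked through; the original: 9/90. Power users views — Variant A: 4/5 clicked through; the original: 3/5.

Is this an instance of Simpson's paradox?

No

New users: Variant A 12/70 = 17.1%, the original 9/90 = 10.0% → Variant A
Power users: Variant A 4/5 = 80.0%, the original 3/5 = 60.0% → Variant A
Overall: Variant A 16/75 = 21.3%, the original 12/95 = 12.6% → Variant A
Variant A wins overall and in every user group — no reversal.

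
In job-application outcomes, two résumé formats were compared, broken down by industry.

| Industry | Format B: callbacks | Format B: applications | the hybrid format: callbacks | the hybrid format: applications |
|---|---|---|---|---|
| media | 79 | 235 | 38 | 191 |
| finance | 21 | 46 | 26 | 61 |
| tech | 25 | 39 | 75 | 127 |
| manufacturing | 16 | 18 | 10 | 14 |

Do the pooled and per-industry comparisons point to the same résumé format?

Media: Format B 79/235 = 33.6%, the hybrid format 38/191 = 19.9% → Format B
Finance: Format B 21/46 = 45.7%, the hybrid format 26/61 = 42.6% → Format B
Tech: Format B 25/39 = 64.1%, the hybrid format 75/127 = 59.1% → Format B
Manufacturing: Format B 16/18 = 88.9%, the hybrid format 10/14 = 71.4% → Format B
Overall: Format B 141/338 = 41.7%, the hybrid format 149/393 = 37.9% → Format B
Format B wins overall and in every industry group — no reversal.

Yes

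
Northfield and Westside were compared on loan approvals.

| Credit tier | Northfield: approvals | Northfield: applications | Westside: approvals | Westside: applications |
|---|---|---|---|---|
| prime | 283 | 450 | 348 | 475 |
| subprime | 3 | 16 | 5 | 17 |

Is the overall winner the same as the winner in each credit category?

Yes

Prime: Northfield 283/450 = 62.9%, Westside 348/475 = 73.3% → Westside
Subprime: Northfield 3/16 = 18.8%, Westside 5/17 = 29.4% → Westside
Overall: Northfield 286/466 = 61.4%, Westside 353/492 = 71.7% → Westside
Westside wins overall and in every credit group — no reversal.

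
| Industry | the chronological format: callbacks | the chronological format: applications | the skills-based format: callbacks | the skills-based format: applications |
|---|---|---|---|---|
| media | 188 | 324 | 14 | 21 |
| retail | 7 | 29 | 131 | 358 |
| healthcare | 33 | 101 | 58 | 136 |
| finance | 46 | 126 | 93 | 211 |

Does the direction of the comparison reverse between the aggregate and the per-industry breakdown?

Yes

Media: the chronological format 188/324 = 58.0%, the skills-based format 14/21 = 66.7% → the skills-based format
Retail: the chronological format 7/29 = 24.1%, the skills-based format 131/358 = 36.6% → the skills-based format
Healthcare: the chronological format 33/101 = 32.7%, the skills-based format 58/136 = 42.6% → the skills-based format
Finance: the chronological format 46/126 = 36.5%, the skills-based format 93/211 = 44.1% → the skills-based format
Overall: the chronological format 274/580 = 47.2%, the skills-based format 296/726 = 40.8% → the chronological format
The skills-based format wins each industry group but the chronological format wins overall — the comparison reverses. The skills-based format's applications skew toward retail, which has a lower base rate.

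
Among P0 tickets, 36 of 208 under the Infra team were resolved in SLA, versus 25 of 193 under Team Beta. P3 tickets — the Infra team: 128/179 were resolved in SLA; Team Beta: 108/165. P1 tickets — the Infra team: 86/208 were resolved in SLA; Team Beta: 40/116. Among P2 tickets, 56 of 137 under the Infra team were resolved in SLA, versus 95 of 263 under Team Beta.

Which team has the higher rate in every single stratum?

P0: the Infra team 36/208 = 17.3%, Team Beta 25/193 = 13.0% → the Infra team
P3: the Infra team 128/179 = 71.5%, Team Beta 108/165 = 65.5% → the Infra team
P1: the Infra team 86/208 = 41.3%, Team Beta 40/116 = 34.5% → the Infra team
P2: the Infra team 56/137 = 40.9%, Team Beta 95/263 = 36.1% → the Infra team
The Infra team has the higher rate in all 4 groups.

the Infra team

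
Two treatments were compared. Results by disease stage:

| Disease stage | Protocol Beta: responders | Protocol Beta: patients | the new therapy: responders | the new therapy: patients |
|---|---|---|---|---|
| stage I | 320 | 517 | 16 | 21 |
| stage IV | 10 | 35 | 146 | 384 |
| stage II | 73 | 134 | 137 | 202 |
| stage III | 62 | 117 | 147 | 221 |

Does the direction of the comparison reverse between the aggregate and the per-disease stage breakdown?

Yes

Stage I: Protocol Beta 320/517 = 61.9%, the new therapy 16/21 = 76.2% → the new therapy
Stage IV: Protocol Beta 10/35 = 28.6%, the new therapy 146/384 = 38.0% → the new therapy
Stage II: Protocol Beta 73/134 = 54.5%, the new therapy 137/202 = 67.8% → the new therapy
Stage III: Protocol Beta 62/117 = 53.0%, the new therapy 147/221 = 66.5% → the new therapy
Overall: Protocol Beta 465/803 = 57.9%, the new therapy 446/828 = 53.9% → Protocol Beta
The new therapy wins each disease group but Protocol Beta wins overall — the comparison reverses. The new therapy's patients skew toward stage IV, which has a lower base rate.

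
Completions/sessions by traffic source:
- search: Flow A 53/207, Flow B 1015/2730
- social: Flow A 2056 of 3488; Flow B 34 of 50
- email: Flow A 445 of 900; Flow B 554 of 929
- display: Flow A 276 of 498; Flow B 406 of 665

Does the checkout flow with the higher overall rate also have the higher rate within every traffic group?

No

Search: Flow A 53/207 = 25.6%, Flow B 1015/2730 = 37.2% → Flow B
Social: Flow A 2056/3488 = 58.9%, Flow B 34/50 = 68.0% → Flow B
Email: Flow A 445/900 = 49.4%, Flow B 554/929 = 59.6% → Flow B
Display: Flow A 276/498 = 55.4%, Flow B 406/665 = 61.1% → Flow B
Overall: Flow A 2830/5093 = 55.6%, Flow B 2009/4374 = 45.9% → Flow A
Flow B wins each traffic group but Flow A wins overall — the comparison reverses. Flow B's sessions skew toward search, which has a lower base rate.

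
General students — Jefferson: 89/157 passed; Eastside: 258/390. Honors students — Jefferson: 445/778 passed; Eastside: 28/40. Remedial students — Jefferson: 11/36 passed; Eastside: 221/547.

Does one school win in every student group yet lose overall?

Yes

General: Jefferson 89/157 = 56.7%, Eastside 258/390 = 66.2% → Eastside
Honors: Jefferson 445/778 = 57.2%, Eastside 28/40 = 70.0% → Eastside
Remedial: Jefferson 11/36 = 30.6%, Eastside 221/547 = 40.4% → Eastside
Overall: Jefferson 545/971 = 56.1%, Eastside 507/977 = 51.9% → Jefferson
Eastside wins each student group but Jefferson wins overall — the comparison reverses. Eastside's students skew toward remedial, which has a lower base rate.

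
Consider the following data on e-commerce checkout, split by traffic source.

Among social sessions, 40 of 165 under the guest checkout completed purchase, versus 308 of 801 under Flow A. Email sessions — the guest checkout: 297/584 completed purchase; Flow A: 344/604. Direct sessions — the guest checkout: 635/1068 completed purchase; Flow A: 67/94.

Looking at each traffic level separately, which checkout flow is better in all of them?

Flow A

Social: the guest checkout 40/165 = 24.2%, Flow A 308/801 = 38.5% → Flow A
Email: the guest checkout 297/584 = 50.9%, Flow A 344/604 = 57.0% → Flow A
Direct: the guest checkout 635/1068 = 59.5%, Flow A 67/94 = 71.3% → Flow A
Flow A has the higher rate in all 3 groups.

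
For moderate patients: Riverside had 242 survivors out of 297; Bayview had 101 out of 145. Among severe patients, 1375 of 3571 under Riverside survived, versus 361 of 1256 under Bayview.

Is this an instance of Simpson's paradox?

No

Moderate: Riverside 242/297 = 81.5%, Bayview 101/145 = 69.7% → Riverside
Severe: Riverside 1375/3571 = 38.5%, Bayview 361/1256 = 28.7% → Riverside
Overall: Riverside 1617/3868 = 41.8%, Bayview 462/1401 = 33.0% → Riverside
Riverside wins overall and in every case group — no reversal.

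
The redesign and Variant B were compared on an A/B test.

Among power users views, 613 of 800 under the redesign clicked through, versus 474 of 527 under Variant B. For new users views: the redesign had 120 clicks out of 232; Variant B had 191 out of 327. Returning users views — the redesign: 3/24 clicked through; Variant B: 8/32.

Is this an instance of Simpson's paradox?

Power users: the redesign 613/800 = 76.6%, Variant B 474/527 = 89.9% → Variant B
New users: the redesign 120/232 = 51.7%, Variant B 191/327 = 58.4% → Variant B
Returning users: the redesign 3/24 = 12.5%, Variant B 8/32 = 25.0% → Variant B
Overall: the redesign 736/1056 = 69.7%, Variant B 673/886 = 76.0% → Variant B
Variant B wins overall and in every user group — no reversal.

No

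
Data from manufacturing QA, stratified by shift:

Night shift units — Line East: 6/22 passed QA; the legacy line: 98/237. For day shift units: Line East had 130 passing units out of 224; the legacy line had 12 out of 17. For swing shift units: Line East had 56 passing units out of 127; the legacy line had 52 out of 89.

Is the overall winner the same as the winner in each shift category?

Night shift: Line East 6/22 = 27.3%, the legacy line 98/237 = 41.4% → the legacy line
Day shift: Line East 130/224 = 58.0%, the legacy line 12/17 = 70.6% → the legacy line
Swing shift: Line East 56/127 = 44.1%, the legacy line 52/89 = 58.4% → the legacy line
Overall: Line East 192/373 = 51.5%, the legacy line 162/343 = 47.2% → Line East
The legacy line wins each shift group but Line East wins overall — the comparison reverses. The legacy line's units skew toward night shift, which has a lower base rate.

No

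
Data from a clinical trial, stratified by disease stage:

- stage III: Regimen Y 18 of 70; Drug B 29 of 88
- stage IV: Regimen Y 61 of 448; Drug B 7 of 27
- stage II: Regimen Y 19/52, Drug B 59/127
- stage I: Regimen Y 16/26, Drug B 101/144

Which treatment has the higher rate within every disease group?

Stage III: Regimen Y 18/70 = 25.7%, Drug B 29/88 = 33.0% → Drug B
Stage IV: Regimen Y 61/448 = 13.6%, Drug B 7/27 = 25.9% → Drug B
Stage II: Regimen Y 19/52 = 36.5%, Drug B 59/127 = 46.5% → Drug B
Stage I: Regimen Y 16/26 = 61.5%, Drug B 101/144 = 70.1% → Drug B
Drug B has the higher rate in all 4 groups.

Drug B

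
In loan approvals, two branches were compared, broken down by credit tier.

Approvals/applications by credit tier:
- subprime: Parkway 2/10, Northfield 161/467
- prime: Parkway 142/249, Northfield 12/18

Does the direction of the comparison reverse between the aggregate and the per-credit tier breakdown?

Subprime: Parkway 2/10 = 20.0%, Northfield 161/467 = 34.5% → Northfield
Prime: Parkway 142/249 = 57.0%, Northfield 12/18 = 66.7% → Northfield
Overall: Parkway 144/259 = 55.6%, Northfield 173/485 = 35.7% → Parkway
Northfield wins each credit group but Parkway wins overall — the comparison reverses. Northfield's applications skew toward subprime, which has a lower base rate.

Yes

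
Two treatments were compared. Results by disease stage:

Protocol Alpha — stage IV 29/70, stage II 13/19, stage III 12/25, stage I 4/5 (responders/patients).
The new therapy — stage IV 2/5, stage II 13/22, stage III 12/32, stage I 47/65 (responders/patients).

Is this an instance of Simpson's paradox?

Yes

Stage IV: Protocol Alpha 29/70 = 41.4%, the new therapy 2/5 = 40.0% → Protocol Alpha
Stage II: Protocol Alpha 13/19 = 68.4%, the new therapy 13/22 = 59.1% → Protocol Alpha
Stage III: Protocol Alpha 12/25 = 48.0%, the new therapy 12/32 = 37.5% → Protocol Alpha
Stage I: Protocol Alpha 4/5 = 80.0%, the new therapy 47/65 = 72.3% → Protocol Alpha
Overall: Protocol Alpha 58/119 = 48.7%, the new therapy 74/124 = 59.7% → the new therapy
Protocol Alpha wins each disease group but the new therapy wins overall — the comparison reverses. Protocol Alpha's patients skew toward stage IV, which has a lower base rate.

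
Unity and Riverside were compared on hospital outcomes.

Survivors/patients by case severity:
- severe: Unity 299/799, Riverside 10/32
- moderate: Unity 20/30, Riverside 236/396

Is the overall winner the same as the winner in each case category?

Severe: Unity 299/799 = 37.4%, Riverside 10/32 = 31.2% → Unity
Moderate: Unity 20/30 = 66.7%, Riverside 236/396 = 59.6% → Unity
Overall: Unity 319/829 = 38.5%, Riverside 246/428 = 57.5% → Riverside
Unity wins each case group but Riverside wins overall — the comparison reverses. Unity's patients skew toward severe, which has a lower base rate.

No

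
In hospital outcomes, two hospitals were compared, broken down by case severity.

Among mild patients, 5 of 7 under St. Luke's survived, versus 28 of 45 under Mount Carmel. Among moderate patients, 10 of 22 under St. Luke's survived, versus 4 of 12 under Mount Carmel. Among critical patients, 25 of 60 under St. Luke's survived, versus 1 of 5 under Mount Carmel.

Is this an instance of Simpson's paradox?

Yes

Mild: St. Luke's 5/7 = 71.4%, Mount Carmel 28/45 = 62.2% → St. Luke's
Moderate: St. Luke's 10/22 = 45.5%, Mount Carmel 4/12 = 33.3% → St. Luke's
Critical: St. Luke's 25/60 = 41.7%, Mount Carmel 1/5 = 20.0% → St. Luke's
Overall: St. Luke's 40/89 = 44.9%, Mount Carmel 33/62 = 53.2% → Mount Carmel
St. Luke's wins each case group but Mount Carmel wins overall — the comparison reverses. St. Luke's's patients skew toward critical, which has a lower base rate.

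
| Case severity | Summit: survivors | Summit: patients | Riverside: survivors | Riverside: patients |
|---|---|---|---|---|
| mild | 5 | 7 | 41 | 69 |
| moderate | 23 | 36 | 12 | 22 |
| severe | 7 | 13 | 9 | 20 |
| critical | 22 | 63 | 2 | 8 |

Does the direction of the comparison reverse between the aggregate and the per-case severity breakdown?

Yes

Mild: Summit 5/7 = 71.4%, Riverside 41/69 = 59.4% → Summit
Moderate: Summit 23/36 = 63.9%, Riverside 12/22 = 54.5% → Summit
Severe: Summit 7/13 = 53.8%, Riverside 9/20 = 45.0% → Summit
Critical: Summit 22/63 = 34.9%, Riverside 2/8 = 25.0% → Summit
Overall: Summit 57/119 = 47.9%, Riverside 64/119 = 53.8% → Riverside
Summit wins each case group but Riverside wins overall — the comparison reverses. Summit's patients skew toward critical, which has a lower base rate.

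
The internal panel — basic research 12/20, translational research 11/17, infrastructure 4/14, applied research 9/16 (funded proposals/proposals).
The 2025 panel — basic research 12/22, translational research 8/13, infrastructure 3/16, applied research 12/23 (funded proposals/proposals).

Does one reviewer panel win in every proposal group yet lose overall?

Basic research: the internal panel 12/20 = 60.0%, the 2025 panel 12/22 = 54.5% → the internal panel
Translational research: the internal panel 11/17 = 64.7%, the 2025 panel 8/13 = 61.5% → the internal panel
Infrastructure: the internal panel 4/14 = 28.6%, the 2025 panel 3/16 = 18.8% → the internal panel
Applied research: the internal panel 9/16 = 56.2%, the 2025 panel 12/23 = 52.2% → the internal panel
Overall: the internal panel 36/67 = 53.7%, the 2025 panel 35/74 = 47.3% → the internal panel
The internal panel wins overall and in every proposal group — no reversal.

No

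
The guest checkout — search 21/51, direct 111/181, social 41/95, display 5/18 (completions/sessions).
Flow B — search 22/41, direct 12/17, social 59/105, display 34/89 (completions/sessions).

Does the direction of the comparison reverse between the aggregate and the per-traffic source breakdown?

Search: the guest checkout 21/51 = 41.2%, Flow B 22/41 = 53.7% → Flow B
Direct: the guest checkout 111/181 = 61.3%, Flow B 12/17 = 70.6% → Flow B
Social: the guest checkout 41/95 = 43.2%, Flow B 59/105 = 56.2% → Flow B
Display: the guest checkout 5/18 = 27.8%, Flow B 34/89 = 38.2% → Flow B
Overall: the guest checkout 178/345 = 51.6%, Flow B 127/252 = 50.4% → the guest checkout
Flow B wins each traffic group but the guest checkout wins overall — the comparison reverses. Flow B's sessions skew toward display, which has a lower base rate.

Yes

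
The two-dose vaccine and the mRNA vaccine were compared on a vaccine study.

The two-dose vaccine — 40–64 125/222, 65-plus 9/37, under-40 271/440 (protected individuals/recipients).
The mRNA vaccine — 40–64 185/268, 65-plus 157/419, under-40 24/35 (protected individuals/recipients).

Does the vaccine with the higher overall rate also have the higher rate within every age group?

No

40–64: the two-dose vaccine 125/222 = 56.3%, the mRNA vaccine 185/268 = 69.0% → the mRNA vaccine
65-plus: the two-dose vaccine 9/37 = 24.3%, the mRNA vaccine 157/419 = 37.5% → the mRNA vaccine
Under-40: the two-dose vaccine 271/440 = 61.6%, the mRNA vaccine 24/35 = 68.6% → the mRNA vaccine
Overall: the two-dose vaccine 405/699 = 57.9%, the mRNA vaccine 366/722 = 50.7% → the two-dose vaccine
The mRNA vaccine wins each age group but the two-dose vaccine wins overall — the comparison reverses. The mRNA vaccine's recipients skew toward 65-plus, which has a lower base rate.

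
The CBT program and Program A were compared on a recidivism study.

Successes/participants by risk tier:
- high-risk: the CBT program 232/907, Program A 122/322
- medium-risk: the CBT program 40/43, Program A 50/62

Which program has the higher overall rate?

Program A

High-risk: the CBT program 232/907 = 25.6%, Program A 122/322 = 37.9% → Program A
Medium-risk: the CBT program 40/43 = 93.0%, Program A 50/62 = 80.6% → the CBT program
Overall: the CBT program 272/950 = 28.6%, Program A 172/384 = 44.8% → Program A
(Neither sweeps every risk group, but Program A has the higher pooled rate.)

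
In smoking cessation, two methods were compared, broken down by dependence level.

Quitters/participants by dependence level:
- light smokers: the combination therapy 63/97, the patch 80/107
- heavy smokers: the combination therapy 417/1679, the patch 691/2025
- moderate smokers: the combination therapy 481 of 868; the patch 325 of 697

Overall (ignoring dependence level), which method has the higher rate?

Light smokers: the combination therapy 63/97 = 64.9%, the patch 80/107 = 74.8% → the patch
Heavy smokers: the combination therapy 417/1679 = 24.8%, the patch 691/2025 = 34.1% → the patch
Moderate smokers: the combination therapy 481/868 = 55.4%, the patch 325/697 = 46.6% → the combination therapy
Overall: the combination therapy 961/2644 = 36.3%, the patch 1096/2829 = 38.7% → the patch
(Neither sweeps every dependence group, but the patch has the higher pooled rate.)

the patch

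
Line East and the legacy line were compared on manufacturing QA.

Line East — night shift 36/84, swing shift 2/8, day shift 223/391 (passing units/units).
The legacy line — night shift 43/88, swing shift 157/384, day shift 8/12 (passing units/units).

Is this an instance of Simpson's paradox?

Night shift: Line East 36/84 = 42.9%, the legacy line 43/88 = 48.9% → the legacy line
Swing shift: Line East 2/8 = 25.0%, the legacy line 157/384 = 40.9% → the legacy line
Day shift: Line East 223/391 = 57.0%, the legacy line 8/12 = 66.7% → the legacy line
Overall: Line East 261/483 = 54.0%, the legacy line 208/484 = 43.0% → Line East
The legacy line wins each shift group but Line East wins overall — the comparison reverses. The legacy line's units skew toward swing shift, which has a lower base rate.

Yes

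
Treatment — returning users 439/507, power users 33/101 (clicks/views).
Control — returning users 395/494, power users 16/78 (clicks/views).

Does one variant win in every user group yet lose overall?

Returning users: Treatment 439/507 = 86.6%, Control 395/494 = 80.0% → Treatment
Power users: Treatment 33/101 = 32.7%, Control 16/78 = 20.5% → Treatment
Overall: Treatment 472/608 = 77.6%, Control 411/572 = 71.9% → Treatment
Treatment wins overall and in every user group — no reversal.

No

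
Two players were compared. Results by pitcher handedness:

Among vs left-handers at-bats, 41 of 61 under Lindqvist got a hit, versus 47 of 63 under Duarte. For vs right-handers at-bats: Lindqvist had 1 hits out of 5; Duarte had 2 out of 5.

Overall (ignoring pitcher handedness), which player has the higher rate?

Vs left-handers: Lindqvist 41/61 = 67.2%, Duarte 47/63 = 74.6% → Duarte
Vs right-handers: Lindqvist 1/5 = 20.0%, Duarte 2/5 = 40.0% → Duarte
Overall: Lindqvist 42/66 = 63.6%, Duarte 49/68 = 72.1% → Duarte

Duarte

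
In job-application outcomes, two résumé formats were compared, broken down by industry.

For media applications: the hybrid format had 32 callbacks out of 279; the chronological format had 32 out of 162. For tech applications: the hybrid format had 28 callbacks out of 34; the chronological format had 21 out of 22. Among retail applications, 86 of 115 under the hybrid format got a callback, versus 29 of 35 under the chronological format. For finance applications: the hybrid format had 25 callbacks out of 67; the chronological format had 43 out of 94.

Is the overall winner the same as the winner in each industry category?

Media: the hybrid format 32/279 = 11.5%, the chronological format 32/162 = 19.8% → the chronological format
Tech: the hybrid format 28/34 = 82.4%, the chronological format 21/22 = 95.5% → the chronological format
Retail: the hybrid format 86/115 = 74.8%, the chronological format 29/35 = 82.9% → the chronological format
Finance: the hybrid format 25/67 = 37.3%, the chronological format 43/94 = 45.7% → the chronological format
Overall: the hybrid format 171/495 = 34.5%, the chronological format 125/313 = 39.9% → the chronological format
The chronological format wins overall and in every industry group — no reversal.

Yes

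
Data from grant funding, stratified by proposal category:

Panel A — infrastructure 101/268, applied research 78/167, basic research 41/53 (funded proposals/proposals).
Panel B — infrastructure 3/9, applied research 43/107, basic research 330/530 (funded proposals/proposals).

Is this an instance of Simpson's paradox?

Yes

Infrastructure: Panel A 101/268 = 37.7%, Panel B 3/9 = 33.3% → Panel A
Applied research: Panel A 78/167 = 46.7%, Panel B 43/107 = 40.2% → Panel A
Basic research: Panel A 41/53 = 77.4%, Panel B 330/530 = 62.3% → Panel A
Overall: Panel A 220/488 = 45.1%, Panel B 376/646 = 58.2% → Panel B
Panel A wins each proposal group but Panel B wins overall — the comparison reverses. Panel A's proposals skew toward infrastructure, which has a lower base rate.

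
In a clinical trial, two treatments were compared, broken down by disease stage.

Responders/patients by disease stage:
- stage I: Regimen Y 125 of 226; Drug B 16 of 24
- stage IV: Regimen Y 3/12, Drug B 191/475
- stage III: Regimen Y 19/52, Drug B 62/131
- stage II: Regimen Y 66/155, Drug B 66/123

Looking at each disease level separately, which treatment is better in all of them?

Drug B

Stage I: Regimen Y 125/226 = 55.3%, Drug B 16/24 = 66.7% → Drug B
Stage IV: Regimen Y 3/12 = 25.0%, Drug B 191/475 = 40.2% → Drug B
Stage III: Regimen Y 19/52 = 36.5%, Drug B 62/131 = 47.3% → Drug B
Stage II: Regimen Y 66/155 = 42.6%, Drug B 66/123 = 53.7% → Drug B
Drug B has the higher rate in all 4 groups.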